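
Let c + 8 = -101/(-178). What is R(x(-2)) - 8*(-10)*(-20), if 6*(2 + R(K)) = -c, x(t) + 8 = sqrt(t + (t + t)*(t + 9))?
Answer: -569871/356 ≈ -1600.8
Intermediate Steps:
x(t) = -8 + sqrt(t + 2*t*(9 + t)) (x(t) = -8 + sqrt(t + (t + t)*(t + 9)) = -8 + sqrt(t + (2*t)*(9 + t)) = -8 + sqrt(t + 2*t*(9 + t)))
c = -1323/178 (c = -8 - 101/(-178) = -8 - 101*(-1/178) = -8 + 101/178 = -1323/178 ≈ -7.4326)
R(K) = -271/356 (R(K) = -2 + (-1*(-1323/178))/6 = -2 + (1/6)*(1323/178) = -2 + 441/356 = -271/356)
R(x(-2)) - 8*(-10)*(-20) = -271/356 - 8*(-10)*(-20) = -271/356 + 80*(-20) = -271/356 - 1600 = -569871/356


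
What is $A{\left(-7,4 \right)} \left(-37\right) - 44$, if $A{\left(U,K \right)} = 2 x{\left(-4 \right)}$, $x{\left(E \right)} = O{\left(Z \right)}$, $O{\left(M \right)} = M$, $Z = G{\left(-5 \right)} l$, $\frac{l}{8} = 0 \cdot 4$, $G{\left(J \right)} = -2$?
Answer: $-44$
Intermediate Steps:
$l = 0$ ($l = 8 \cdot 0 \cdot 4 = 8 \cdot 0 = 0$)
$Z = 0$ ($Z = \left(-2\right) 0 = 0$)
$x{\left(E \right)} = 0$
$A{\left(U,K \right)} = 0$ ($A{\left(U,K \right)} = 2 \cdot 0 = 0$)
$A{\left(-7,4 \right)} \left(-37\right) - 44 = 0 \left(-37\right) - 44 = 0 - 44 = -44$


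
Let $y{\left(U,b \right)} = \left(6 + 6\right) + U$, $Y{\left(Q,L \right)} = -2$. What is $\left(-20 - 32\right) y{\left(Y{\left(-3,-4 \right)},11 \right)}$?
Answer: $-520$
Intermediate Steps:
$y{\left(U,b \right)} = 12 + U$
$\left(-20 - 32\right) y{\left(Y{\left(-3,-4 \right)},11 \right)} = \left(-20 - 32\right) \left(12 - 2\right) = \left(-52\right) 10 = -520$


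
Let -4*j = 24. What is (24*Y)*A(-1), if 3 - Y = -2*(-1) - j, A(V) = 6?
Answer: -720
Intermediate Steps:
j = -6 (j = -¼*24 = -6)
Y = -5 (Y = 3 - (-2*(-1) - 1*(-6)) = 3 - (2 + 6) = 3 - 1*8 = 3 - 8 = -5)
(24*Y)*A(-1) = (24*(-5))*6 = -120*6 = -720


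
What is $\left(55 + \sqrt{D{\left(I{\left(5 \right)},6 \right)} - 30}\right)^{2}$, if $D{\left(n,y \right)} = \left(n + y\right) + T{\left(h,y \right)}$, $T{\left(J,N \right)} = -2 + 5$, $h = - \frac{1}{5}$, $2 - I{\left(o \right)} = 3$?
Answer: $\left(55 + i \sqrt{22}\right)^{2} \approx 3003.0 + 515.95 i$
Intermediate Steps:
$I{\left(o \right)} = -1$ ($I{\left(o \right)} = 2 - 3 = -1$)
$h = - \frac{1}{5}$ ($h = \left(-1\right) \frac{1}{5} = - \frac{1}{5} \approx -0.2$)
$T{\left(J,N \right)} = 3$
$D{\left(n,y \right)} = 3 + n + y$ ($D{\left(n,y \right)} = \left(n + y\right) + 3 = 3 + n + y$)
$\left(55 + \sqrt{D{\left(I{\left(5 \right)},6 \right)} - 30}\right)^{2} = \left(55 + \sqrt{\left(3 - 1 + 6\right) - 30}\right)^{2} = \left(55 + \sqrt{8 - 30}\right)^{2} = \left(55 + \sqrt{-22}\right)^{2} = \left(55 + i \sqrt{22}\right)^{2}$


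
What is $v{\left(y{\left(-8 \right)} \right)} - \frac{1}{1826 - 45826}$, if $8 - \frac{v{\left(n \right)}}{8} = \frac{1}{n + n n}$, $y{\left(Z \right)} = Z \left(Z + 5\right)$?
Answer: $\frac{8446243}{132000} \approx 63.987$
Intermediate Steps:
$y{\left(Z \right)} = Z \left(5 + Z\right)$
$v{\left(n \right)} = 64 - \frac{8}{n + n^{2}}$ ($v{\left(n \right)} = 64 - \frac{8}{n + n n} = 64 - \frac{8}{n + n^{2}}$)
$v{\left(y{\left(-8 \right)} \right)} - \frac{1}{1826 - 45826} = \frac{8 \left(-1 + 8 \left(- 8 \left(5 - 8\right)\right) + 8 \left(- 8 \left(5 - 8\right)\right)^{2}\right)}{- 8 \left(5 - 8\right) \left(1 - 8 \left(5 - 8\right)\right)} - \frac{1}{1826 - 45826} = \frac{8 \left(-1 + 8 \left(\left(-8\right) \left(-3\right)\right) + 8 \left(\left(-8\right) \left(-3\right)\right)^{2}\right)}{\left(-8\right) \left(-3\right) \left(1 - -24\right)} - \frac{1}{-44000} = \frac{8 \left(-1 + 8 \cdot 24 + 8 \cdot 24^{2}\right)}{24 \left(1 + 24\right)} - - \frac{1}{44000} = 8 \cdot \frac{1}{24} \cdot \frac{1}{25} \left(-1 + 192 + 8 \cdot 576\right) + \frac{1}{44000} = 8 \cdot \frac{1}{24} \cdot \frac{1}{25} \left(-1 + 192 + 4608\right) + \frac{1}{44000} = 8 \cdot \frac{1}{24} \cdot \frac{1}{25} \cdot 4799 + \frac{1}{44000} = \frac{4799}{75} + \frac{1}{44000} = \frac{8446243}{132000}$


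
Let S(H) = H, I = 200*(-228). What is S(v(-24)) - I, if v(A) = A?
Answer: 45576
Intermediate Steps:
I = -45600
S(v(-24)) - I = -24 - 1*(-45600) = -24 + 45600 = 45576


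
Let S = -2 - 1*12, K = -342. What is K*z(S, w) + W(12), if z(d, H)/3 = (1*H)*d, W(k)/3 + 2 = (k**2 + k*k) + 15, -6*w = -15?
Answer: 36813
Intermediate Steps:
w = 5/2 (w = -1/6*(-15) = 5/2 ≈ 2.5000)
W(k) = 39 + 6*k**2 (W(k) = -6 + 3*((k**2 + k*k) + 15) = -6 + 3*((k**2 + k**2) + 15) = -6 + 3*(2*k**2 + 15) = -6 + 3*(15 + 2*k**2) = -6 + (45 + 6*k**2) = 39 + 6*k**2)
S = -14 (S = -2 - 12 = -14)
z(d, H) = 3*H*d (z(d, H) = 3*((1*H)*d) = 3*(H*d) = 3*H*d)
K*z(S, w) + W(12) = -1026*5*(-14)/2 + (39 + 6*12**2) = -342*(-105) + (39 + 6*144) = 35910 + (39 + 864) = 35910 + 903 = 36813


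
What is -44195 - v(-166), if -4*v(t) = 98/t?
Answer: -14672789/332 ≈ -44195.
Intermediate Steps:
v(t) = -49/(2*t)
-44195 - v(-166) = -44195 - (-49)/(2*(-166)) = -44195 - (-49)*(-1)/(2*166) = -44195 - 1*49/332 = -44195 - 49/332 = -14672789/332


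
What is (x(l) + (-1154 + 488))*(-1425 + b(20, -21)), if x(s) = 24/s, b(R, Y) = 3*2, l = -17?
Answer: 16099974/17 ≈ 9.4706e+5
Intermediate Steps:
b(R, Y) = 6
(x(l) + (-1154 + 488))*(-1425 + b(20, -21)) = (24/(-17) + (-1154 + 488))*(-1425 + 6) = (24*(-1/17) - 666)*(-1419) = (-24/17 - 666)*(-1419) = -11346/17*(-1419) = 16099974/17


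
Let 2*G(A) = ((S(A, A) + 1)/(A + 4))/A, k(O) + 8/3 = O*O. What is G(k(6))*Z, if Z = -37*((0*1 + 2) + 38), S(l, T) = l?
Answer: -11433/560 ≈ -20.416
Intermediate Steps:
k(O) = -8/3 + O² (k(O) = -8/3 + O*O = -8/3 + O²)
Z = -1480 (Z = -37*((0 + 2) + 38) = -37*(2 + 38) = -37*40 = -1480)
G(A) = (1 + A)/(2*A*(4 + A)) (G(A) = (((A + 1)/(A + 4))/A)/2 = (((1 + A)/(4 + A))/A)/2 = ((1 + A)/(A*(4 + A)))/2 = (1 + A)/(2*A*(4 + A)))
G(k(6))*Z = ((1 + (-8/3 + 6²))/(2*(-8/3 + 6²)*(4 + (-8/3 + 6²))))*(-1480) = ((1 + (-8/3 + 36))/(2*(-8/3 + 36)*(4 + (-8/3 + 36))))*(-1480) = ((1 + 100/3)/(2*(100/3)*(4 + 100/3)))*(-1480) = ((½)*(3/100)*(103/3)/(112/3))*(-1480) = ((½)*(3/100)*(3/112)*(103/3))*(-1480) = (309/22400)*(-1480) = -11433/560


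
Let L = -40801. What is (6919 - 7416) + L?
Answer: -41298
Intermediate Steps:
(6919 - 7416) + L = (6919 - 7416) - 40801 = -497 - 40801 = -41298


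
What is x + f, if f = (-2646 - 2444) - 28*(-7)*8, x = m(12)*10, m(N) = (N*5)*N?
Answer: 3678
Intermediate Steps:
m(N) = 5*N² (m(N) = (5*N)*N = 5*N²)
x = 7200 (x = (5*12²)*10 = (5*144)*10 = 720*10 = 7200)
f = -3522 (f = -5090 - (-196)*8 = -5090 - 1*(-1568) = -5090 + 1568 = -3522)
x + f = 7200 - 3522 = 3678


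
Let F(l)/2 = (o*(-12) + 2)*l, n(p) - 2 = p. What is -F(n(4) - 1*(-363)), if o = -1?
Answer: -10332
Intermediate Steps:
n(p) = 2 + p
F(l) = 28*l (F(l) = 2*((-1*(-12) + 2)*l) = 2*((12 + 2)*l) = 2*(14*l) = 28*l)
-F(n(4) - 1*(-363)) = -28*((2 + 4) - 1*(-363)) = -28*(6 + 363) = -28*369 = -1*10332 = -10332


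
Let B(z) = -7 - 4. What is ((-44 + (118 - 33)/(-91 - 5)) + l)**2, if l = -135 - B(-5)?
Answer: 262861369/9216 ≈ 28522.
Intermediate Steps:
B(z) = -11
l = -124 (l = -135 - 1*(-11) = -135 + 11 = -124)
((-44 + (118 - 33)/(-91 - 5)) + l)**2 = ((-44 + (118 - 33)/(-91 - 5)) - 124)**2 = ((-44 + 85/(-96)) - 124)**2 = ((-44 + 85*(-1/96)) - 124)**2 = ((-44 - 85/96) - 124)**2 = (-4309/96 - 124)**2 = (-16213/96)**2 = 262861369/9216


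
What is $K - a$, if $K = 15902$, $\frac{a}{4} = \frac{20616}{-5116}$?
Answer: $\frac{20359274}{1279} \approx 15918.0$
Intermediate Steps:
$a = - \frac{20616}{1279}$ ($a = 4 \frac{20616}{-5116} = 4 \cdot 20616 \left(- \frac{1}{5116}\right) = 4 \left(- \frac{5154}{1279}\right) = - \frac{20616}{1279} \approx -16.119$)
$K - a = 15902 - - \frac{20616}{1279} = 15902 + \frac{20616}{1279} = \frac{20359274}{1279}$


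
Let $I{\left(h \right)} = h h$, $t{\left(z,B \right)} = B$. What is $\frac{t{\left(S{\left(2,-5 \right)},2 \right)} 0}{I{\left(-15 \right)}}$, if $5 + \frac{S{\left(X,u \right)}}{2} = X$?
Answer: $0$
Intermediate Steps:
$S{\left(X,u \right)} = -10 + 2 X$
$I{\left(h \right)} = h^{2}$
$\frac{t{\left(S{\left(2,-5 \right)},2 \right)} 0}{I{\left(-15 \right)}} = \frac{2 \cdot 0}{\left(-15\right)^{2}} = \frac{0}{225} = 0 \cdot \frac{1}{225} = 0$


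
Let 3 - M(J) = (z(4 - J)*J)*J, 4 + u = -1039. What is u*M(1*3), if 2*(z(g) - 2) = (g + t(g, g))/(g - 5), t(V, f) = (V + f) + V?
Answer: 21903/2 ≈ 10952.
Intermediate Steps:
u = -1043 (u = -4 - 1039 = -1043)
t(V, f) = f + 2*V
z(g) = 2 + 2*g/(-5 + g) (z(g) = 2 + ((g + (g + 2*g))/(g - 5))/2 = 2 + ((g + 3*g)/(-5 + g))/2 = 2 + ((4*g)/(-5 + g))/2 = 2 + (4*g/(-5 + g))/2 = 2 + 2*g/(-5 + g))
M(J) = 3 - 2*J²*(3 - 2*J)/(-1 - J) (M(J) = 3 - (2*(-5 + 2*(4 - J))/(-5 + (4 - J)))*J*J = 3 - (2*(-5 + (8 - 2*J))/(-1 - J))*J*J = 3 - (2*(3 - 2*J)/(-1 - J))*J*J = 3 - 2*J*(3 - 2*J)/(-1 - J)*J = 3 - 2*J²*(3 - 2*J)/(-1 - J))
u*M(1*3) = -1043*(3 + 3*(1*3) + (1*3)²*(6 - 4*3))/(1 + 1*3) = -1043*(3 + 3*3 + 3²*(6 - 4*3))/(1 + 3) = -1043*(3 + 9 + 9*(6 - 12))/4 = -1043*(3 + 9 + 9*(-6))/4 = -1043*(3 + 9 - 54)/4 = -1043*(-42)/4 = -1043*(-21/2) = 21903/2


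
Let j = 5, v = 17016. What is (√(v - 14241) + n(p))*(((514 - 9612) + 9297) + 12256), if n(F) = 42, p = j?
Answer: 523110 + 62275*√111 ≈ 1.1792e+6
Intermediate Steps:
p = 5
(√(v - 14241) + n(p))*(((514 - 9612) + 9297) + 12256) = (√(17016 - 14241) + 42)*(((514 - 9612) + 9297) + 12256) = (√2775 + 42)*((-9098 + 9297) + 12256) = (5*√111 + 42)*(199 + 12256) = (42 + 5*√111)*12455 = 523110 + 62275*√111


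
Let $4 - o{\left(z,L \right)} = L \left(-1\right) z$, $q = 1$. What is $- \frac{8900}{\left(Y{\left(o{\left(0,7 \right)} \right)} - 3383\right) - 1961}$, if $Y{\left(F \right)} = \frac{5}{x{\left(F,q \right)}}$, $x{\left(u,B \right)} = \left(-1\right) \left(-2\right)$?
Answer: $\frac{17800}{10683} \approx 1.6662$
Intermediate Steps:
$o{\left(z,L \right)} = 4 + L z$ ($o{\left(z,L \right)} = 4 - L \left(-1\right) z = 4 - - L z = 4 + L z$)
$x{\left(u,B \right)} = 2$
$Y{\left(F \right)} = \frac{5}{2}$
$- \frac{8900}{\left(Y{\left(o{\left(0,7 \right)} \right)} - 3383\right) - 1961} = - \frac{8900}{\left(\frac{5}{2} - 3383\right) - 1961} = - \frac{8900}{- \frac{6761}{2} - 1961} = - \frac{8900}{- \frac{10683}{2}} = \left(-8900\right) \left(- \frac{2}{10683}\right) = \frac{17800}{10683}$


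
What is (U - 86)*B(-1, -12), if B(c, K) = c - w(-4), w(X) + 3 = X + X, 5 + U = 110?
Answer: 190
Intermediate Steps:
U = 105 (U = -5 + 110 = 105)
w(X) = -3 + 2*X (w(X) = -3 + (X + X) = -3 + 2*X)
B(c, K) = 11 + c (B(c, K) = c - (-3 + 2*(-4)) = c - (-3 - 8) = c - 1*(-11) = c + 11 = 11 + c)
(U - 86)*B(-1, -12) = (105 - 86)*(11 - 1) = 19*10 = 190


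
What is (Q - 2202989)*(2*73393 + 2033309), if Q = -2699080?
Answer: -10686976116555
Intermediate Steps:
(Q - 2202989)*(2*73393 + 2033309) = (-2699080 - 2202989)*(2*73393 + 2033309) = -4902069*(146786 + 2033309) = -4902069*2180095 = -10686976116555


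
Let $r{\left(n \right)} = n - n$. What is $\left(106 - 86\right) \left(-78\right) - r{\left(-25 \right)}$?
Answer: $-1560$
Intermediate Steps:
$r{\left(n \right)} = 0$
$\left(106 - 86\right) \left(-78\right) - r{\left(-25 \right)} = \left(106 - 86\right) \left(-78\right) - 0 = 20 \left(-78\right) + 0 = -1560 + 0 = -1560$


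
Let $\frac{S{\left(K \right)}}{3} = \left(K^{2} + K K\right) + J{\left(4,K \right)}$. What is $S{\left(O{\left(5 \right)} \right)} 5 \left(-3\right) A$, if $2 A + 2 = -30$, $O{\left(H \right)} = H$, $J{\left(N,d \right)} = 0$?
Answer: $36000$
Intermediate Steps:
$S{\left(K \right)} = 6 K^{2}$ ($S{\left(K \right)} = 3 \left(\left(K^{2} + K K\right) + 0\right) = 3 \left(\left(K^{2} + K^{2}\right) + 0\right) = 3 \left(2 K^{2} + 0\right) = 3 \cdot 2 K^{2} = 6 K^{2}$)
$A = -16$ ($A = -1 + \frac{1}{2} \left(-30\right) = -1 - 15 = -16$)
$S{\left(O{\left(5 \right)} \right)} 5 \left(-3\right) A = 6 \cdot 5^{2} \cdot 5 \left(-3\right) \left(-16\right) = 6 \cdot 25 \left(-15\right) \left(-16\right) = 150 \left(-15\right) \left(-16\right) = \left(-2250\right) \left(-16\right) = 36000$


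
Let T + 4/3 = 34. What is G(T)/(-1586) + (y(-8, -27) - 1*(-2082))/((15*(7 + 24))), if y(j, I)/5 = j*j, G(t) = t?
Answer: 632397/122915 ≈ 5.1450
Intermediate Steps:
T = 98/3 (T = -4/3 + 34 = 98/3 ≈ 32.667)
y(j, I) = 5*j² (y(j, I) = 5*(j*j) = 5*j²)
G(T)/(-1586) + (y(-8, -27) - 1*(-2082))/((15*(7 + 24))) = (98/3)/(-1586) + (5*(-8)² - 1*(-2082))/((15*(7 + 24))) = (98/3)*(-1/1586) + (5*64 + 2082)/((15*31)) = -49/2379 + (320 + 2082)/465 = -49/2379 + 2402*(1/465) = -49/2379 + 2402/465 = 632397/122915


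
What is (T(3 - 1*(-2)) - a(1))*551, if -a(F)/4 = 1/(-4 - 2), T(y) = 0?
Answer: -1102/3 ≈ -367.33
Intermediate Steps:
a(F) = ⅔ (a(F) = -4/(-4 - 2) = -4/(-6) = -4*(-⅙) = ⅔)
(T(3 - 1*(-2)) - a(1))*551 = (0 - 1*⅔)*551 = (0 - ⅔)*551 = -⅔*551 = -1102/3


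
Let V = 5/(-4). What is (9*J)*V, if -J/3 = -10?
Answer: -675/2 ≈ -337.50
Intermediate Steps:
J = 30 (J = -3*(-10) = 30)
V = -5/4 (V = 5*(-1/4) = -5/4 ≈ -1.2500)
(9*J)*V = (9*30)*(-5/4) = 270*(-5/4) = -675/2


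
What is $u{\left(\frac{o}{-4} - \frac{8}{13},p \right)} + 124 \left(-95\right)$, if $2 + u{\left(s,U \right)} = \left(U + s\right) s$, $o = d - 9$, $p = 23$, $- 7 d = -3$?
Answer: $- \frac{97256494}{8281} \approx -11745.0$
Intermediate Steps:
$d = \frac{3}{7}$ ($d = \left(- \frac{1}{7}\right) \left(-3\right) = \frac{3}{7} \approx 0.42857$)
$o = - \frac{60}{7}$ ($o = \frac{3}{7} - 9 = - \frac{60}{7} \approx -8.5714$)
$u{\left(s,U \right)} = -2 + s \left(U + s\right)$ ($u{\left(s,U \right)} = -2 + \left(U + s\right) s = -2 + s \left(U + s\right)$)
$u{\left(\frac{o}{-4} - \frac{8}{13},p \right)} + 124 \left(-95\right) = \left(-2 + \left(- \frac{60}{7 \left(-4\right)} - \frac{8}{13}\right)^{2} + 23 \left(- \frac{60}{7 \left(-4\right)} - \frac{8}{13}\right)\right) + 124 \left(-95\right) = \left(-2 + \left(\left(- \frac{60}{7}\right) \left(- \frac{1}{4}\right) - \frac{8}{13}\right)^{2} + 23 \left(\left(- \frac{60}{7}\right) \left(- \frac{1}{4}\right) - \frac{8}{13}\right)\right) - 11780 = \left(-2 + \left(\frac{15}{7} - \frac{8}{13}\right)^{2} + 23 \left(\frac{15}{7} - \frac{8}{13}\right)\right) - 11780 = \left(-2 + \left(\frac{139}{91}\right)^{2} + 23 \cdot \frac{139}{91}\right) - 11780 = \left(-2 + \frac{19321}{8281} + \frac{3197}{91}\right) - 11780 = \frac{293686}{8281} - 11780 = - \frac{97256494}{8281}$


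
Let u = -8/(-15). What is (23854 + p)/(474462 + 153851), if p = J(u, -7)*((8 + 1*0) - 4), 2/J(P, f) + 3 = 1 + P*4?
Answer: 23914/628313 ≈ 0.038061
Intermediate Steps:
u = 8/15 (u = -8*(-1/15) = 8/15 ≈ 0.53333)
J(P, f) = 2/(-2 + 4*P) (J(P, f) = 2/(-3 + (1 + P*4)) = 2/(-3 + (1 + 4*P)) = 2/(-2 + 4*P))
p = 60 (p = ((8 + 1*0) - 4)/(-1 + 2*(8/15)) = ((8 + 0) - 4)/(-1 + 16/15) = (8 - 4)/(1/15) = 15*4 = 60)
(23854 + p)/(474462 + 153851) = (23854 + 60)/(474462 + 153851) = 23914/628313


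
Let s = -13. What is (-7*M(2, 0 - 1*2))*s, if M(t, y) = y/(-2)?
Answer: 91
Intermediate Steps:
M(t, y) = -y/2 (M(t, y) = y*(-½) = -y/2)
(-7*M(2, 0 - 1*2))*s = -(-7)*(0 - 1*2)/2*(-13) = -(-7)*(0 - 2)/2*(-13) = -(-7)*(-2)/2*(-13) = -7*1*(-13) = -7*(-13) = 91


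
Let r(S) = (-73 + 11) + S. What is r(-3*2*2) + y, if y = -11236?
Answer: -11310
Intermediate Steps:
r(S) = -62 + S
r(-3*2*2) + y = (-62 - 3*2*2) - 11236 = (-62 - 6*2) - 11236 = (-62 - 12) - 11236 = -74 - 11236 = -11310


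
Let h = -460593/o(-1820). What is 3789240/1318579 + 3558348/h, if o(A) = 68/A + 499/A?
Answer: 7720614146019/1462086545465 ≈ 5.2805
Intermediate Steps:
o(A) = 567/A
h = 4435340/3 (h = -460593/(567/(-1820)) = -460593/(567*(-1/1820)) = -460593/(-81/260) = -460593*(-260/81) = 4435340/3 ≈ 1.4784e+6)
3789240/1318579 + 3558348/h = 3789240/1318579 + 3558348/(4435340/3) = 3789240*(1/1318579) + 3558348*(3/4435340) = 3789240/1318579 + 2668761/1108835 = 7720614146019/1462086545465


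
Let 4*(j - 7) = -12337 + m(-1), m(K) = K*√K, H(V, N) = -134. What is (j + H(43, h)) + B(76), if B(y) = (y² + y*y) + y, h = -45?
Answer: 33667/4 - I/4 ≈ 8416.8 - 0.25*I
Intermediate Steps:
m(K) = K^(3/2)
B(y) = y + 2*y² (B(y) = (y² + y²) + y = 2*y² + y = y + 2*y²)
j = -12309/4 - I/4 (j = 7 + (-12337 + (-1)^(3/2))/4 = 7 + (-12337 - I)/4 = 7 + (-12337/4 - I/4) = -12309/4 - I/4 ≈ -3077.3 - 0.25*I)
(j + H(43, h)) + B(76) = ((-12309/4 - I/4) - 134) + 76*(1 + 2*76) = (-12845/4 - I/4) + 76*(1 + 152) = (-12845/4 - I/4) + 76*153 = (-12845/4 - I/4) + 11628 = 33667/4 - I/4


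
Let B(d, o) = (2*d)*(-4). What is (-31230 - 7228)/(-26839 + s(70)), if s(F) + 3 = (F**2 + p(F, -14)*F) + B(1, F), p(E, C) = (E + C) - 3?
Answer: 19229/9120 ≈ 2.1084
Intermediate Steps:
p(E, C) = -3 + C + E (p(E, C) = (C + E) - 3 = -3 + C + E)
B(d, o) = -8*d
s(F) = -11 + F**2 + F*(-17 + F) (s(F) = -3 + ((F**2 + (-3 - 14 + F)*F) - 8*1) = -3 + ((F**2 + (-17 + F)*F) - 8) = -3 + ((F**2 + F*(-17 + F)) - 8) = -3 + (-8 + F**2 + F*(-17 + F)) = -11 + F**2 + F*(-17 + F))
(-31230 - 7228)/(-26839 + s(70)) = (-31230 - 7228)/(-26839 + (-11 + 70**2 + 70*(-17 + 70))) = -38458/(-26839 + (-11 + 4900 + 70*53)) = -38458/(-26839 + (-11 + 4900 + 3710)) = -38458/(-26839 + 8599) = -38458/(-18240) = -38458*(-1/18240) = 19229/9120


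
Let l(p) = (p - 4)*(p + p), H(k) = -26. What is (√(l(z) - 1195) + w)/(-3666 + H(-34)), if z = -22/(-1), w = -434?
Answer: 217/1846 - I*√403/3692 ≈ 0.11755 - 0.0054374*I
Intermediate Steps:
z = 22 (z = -22*(-1) = 22)
l(p) = 2*p*(-4 + p) (l(p) = (-4 + p)*(2*p) = 2*p*(-4 + p))
(√(l(z) - 1195) + w)/(-3666 + H(-34)) = (√(2*22*(-4 + 22) - 1195) - 434)/(-3666 - 26) = (√(2*22*18 - 1195) - 434)/(-3692) = (√(792 - 1195) - 434)*(-1/3692) = (√(-403) - 434)*(-1/3692) = (I*√403 - 434)*(-1/3692) = (-434 + I*√403)*(-1/3692) = 217/1846 - I*√403/3692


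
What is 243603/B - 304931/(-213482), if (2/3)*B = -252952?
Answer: 10615750637/13500174716 ≈ 0.78634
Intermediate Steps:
B = -379428 (B = (3/2)*(-252952) = -379428)
243603/B - 304931/(-213482) = 243603/(-379428) - 304931/(-213482) = 243603*(-1/379428) - 304931*(-1/213482) = -81201/126476 + 304931/213482 = 10615750637/13500174716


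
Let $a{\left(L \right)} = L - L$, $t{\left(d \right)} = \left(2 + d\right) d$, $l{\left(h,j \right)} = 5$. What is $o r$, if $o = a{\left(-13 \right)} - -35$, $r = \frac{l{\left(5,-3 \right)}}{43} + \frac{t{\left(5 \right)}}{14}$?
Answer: $\frac{7875}{86} \approx 91.57$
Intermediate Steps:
$t{\left(d \right)} = d \left(2 + d\right)$
$a{\left(L \right)} = 0$
$r = \frac{225}{86}$ ($r = \frac{5}{43} + \frac{5 \left(2 + 5\right)}{14} = 5 \cdot \frac{1}{43} + 5 \cdot 7 \cdot \frac{1}{14} = \frac{5}{43} + 35 \cdot \frac{1}{14} = \frac{5}{43} + \frac{5}{2} = \frac{225}{86} \approx 2.6163$)
$o = 35$ ($o = 0 - -35 = 0 + 35 = 35$)
$o r = 35 \cdot \frac{225}{86} = \frac{7875}{86}$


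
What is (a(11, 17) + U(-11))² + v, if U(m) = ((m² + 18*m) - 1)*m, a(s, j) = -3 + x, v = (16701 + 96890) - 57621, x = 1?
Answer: 788706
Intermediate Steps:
v = 55970 (v = 113591 - 57621 = 55970)
a(s, j) = -2 (a(s, j) = -3 + 1 = -2)
U(m) = m*(-1 + m² + 18*m) (U(m) = (-1 + m² + 18*m)*m = m*(-1 + m² + 18*m))
(a(11, 17) + U(-11))² + v = (-2 - 11*(-1 + (-11)² + 18*(-11)))² + 55970 = (-2 - 11*(-1 + 121 - 198))² + 55970 = (-2 - 11*(-78))² + 55970 = (-2 + 858)² + 55970 = 856² + 55970 = 732736 + 55970 = 788706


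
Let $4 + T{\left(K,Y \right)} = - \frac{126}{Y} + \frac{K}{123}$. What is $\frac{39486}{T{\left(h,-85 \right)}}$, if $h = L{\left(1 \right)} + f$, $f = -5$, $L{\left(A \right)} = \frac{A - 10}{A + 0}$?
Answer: $- \frac{206413065}{13756} \approx -15005.0$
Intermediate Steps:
$L{\left(A \right)} = \frac{-10 + A}{A}$
$h = -14$ ($h = \frac{-10 + 1}{1} - 5 = 1 \left(-9\right) - 5 = -9 - 5 = -14$)
$T{\left(K,Y \right)} = -4 - \frac{126}{Y} + \frac{K}{123}$ ($T{\left(K,Y \right)} = -4 + \left(- \frac{126}{Y} + \frac{K}{123}\right) = -4 - \frac{126}{Y} + \frac{K}{123}$)
$\frac{39486}{T{\left(h,-85 \right)}} = \frac{39486}{-4 - \frac{126}{-85} + \frac{1}{123} \left(-14\right)} = \frac{39486}{-4 - - \frac{126}{85} - \frac{14}{123}} = \frac{39486}{-4 + \frac{126}{85} - \frac{14}{123}} = \frac{39486}{- \frac{27512}{10455}} = 39486 \left(- \frac{10455}{27512}\right) = - \frac{206413065}{13756}$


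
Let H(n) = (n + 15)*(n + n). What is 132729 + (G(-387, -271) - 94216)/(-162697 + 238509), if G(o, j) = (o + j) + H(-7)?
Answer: 5031177981/37906 ≈ 1.3273e+5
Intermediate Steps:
H(n) = 2*n*(15 + n) (H(n) = (15 + n)*(2*n) = 2*n*(15 + n))
G(o, j) = -112 + j + o (G(o, j) = (o + j) + 2*(-7)*(15 - 7) = (j + o) + 2*(-7)*8 = (j + o) - 112 = -112 + j + o)
132729 + (G(-387, -271) - 94216)/(-162697 + 238509) = 132729 + ((-112 - 271 - 387) - 94216)/(-162697 + 238509) = 132729 + (-770 - 94216)/75812 = 132729 - 94986*1/75812 = 132729 - 47493/37906 = 5031177981/37906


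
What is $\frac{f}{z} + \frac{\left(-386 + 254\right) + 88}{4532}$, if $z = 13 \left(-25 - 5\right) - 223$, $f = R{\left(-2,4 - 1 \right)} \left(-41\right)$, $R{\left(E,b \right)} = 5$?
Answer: $\frac{20502}{63139} \approx 0.32471$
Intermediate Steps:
$f = -205$ ($f = 5 \left(-41\right) = -205$)
$z = -613$ ($z = 13 \left(-30\right) - 223 = -390 - 223 = -613$)
$\frac{f}{z} + \frac{\left(-386 + 254\right) + 88}{4532} = - \frac{205}{-613} + \frac{\left(-386 + 254\right) + 88}{4532} = \left(-205\right) \left(- \frac{1}{613}\right) + \left(-132 + 88\right) \frac{1}{4532} = \frac{205}{613} - \frac{1}{103} = \frac{20502}{63139}$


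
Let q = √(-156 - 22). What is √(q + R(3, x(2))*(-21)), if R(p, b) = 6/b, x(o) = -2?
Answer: √(63 + I*√178) ≈ 7.9811 + 0.83582*I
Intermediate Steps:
q = I*√178 (q = √(-178) = I*√178 ≈ 13.342*I)
√(q + R(3, x(2))*(-21)) = √(I*√178 + (6/(-2))*(-21)) = √(I*√178 + (6*(-½))*(-21)) = √(I*√178 - 3*(-21)) = √(I*√178 + 63) = √(63 + I*√178)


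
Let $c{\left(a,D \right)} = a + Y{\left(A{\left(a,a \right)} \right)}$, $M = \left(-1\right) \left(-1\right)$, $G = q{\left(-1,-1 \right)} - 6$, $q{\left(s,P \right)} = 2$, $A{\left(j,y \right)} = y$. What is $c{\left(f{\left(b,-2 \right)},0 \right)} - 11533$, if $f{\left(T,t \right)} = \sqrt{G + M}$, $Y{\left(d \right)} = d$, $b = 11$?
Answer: $-11533 + 2 i \sqrt{3} \approx -11533.0 + 3.4641 i$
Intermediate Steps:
$G = -4$ ($G = 2 - 6 = -4$)
$M = 1$
$f{\left(T,t \right)} = i \sqrt{3}$ ($f{\left(T,t \right)} = \sqrt{-4 + 1} = \sqrt{-3} = i \sqrt{3}$)
$c{\left(a,D \right)} = 2 a$ ($c{\left(a,D \right)} = a + a = 2 a$)
$c{\left(f{\left(b,-2 \right)},0 \right)} - 11533 = 2 i \sqrt{3} - 11533 = -11533 + 2 i \sqrt{3}$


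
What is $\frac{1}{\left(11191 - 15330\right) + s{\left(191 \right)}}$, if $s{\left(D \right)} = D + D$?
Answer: $- \frac{1}{3757} \approx -0.00026617$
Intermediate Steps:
$s{\left(D \right)} = 2 D$
$\frac{1}{\left(11191 - 15330\right) + s{\left(191 \right)}} = \frac{1}{\left(11191 - 15330\right) + 2 \cdot 191} = \frac{1}{\left(11191 - 15330\right) + 382} = \frac{1}{-4139 + 382} = \frac{1}{-3757} = - \frac{1}{3757}$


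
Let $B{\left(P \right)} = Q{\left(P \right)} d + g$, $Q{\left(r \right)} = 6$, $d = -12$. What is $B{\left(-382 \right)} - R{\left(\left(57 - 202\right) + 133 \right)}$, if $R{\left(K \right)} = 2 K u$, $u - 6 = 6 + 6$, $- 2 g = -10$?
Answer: $365$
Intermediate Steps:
$g = 5$ ($g = \left(- \frac{1}{2}\right) \left(-10\right) = 5$)
$u = 18$ ($u = 6 + \left(6 + 6\right) = 6 + 12 = 18$)
$B{\left(P \right)} = -67$ ($B{\left(P \right)} = 6 \left(-12\right) + 5 = -72 + 5 = -67$)
$R{\left(K \right)} = 36 K$ ($R{\left(K \right)} = 2 K 18 = 36 K$)
$B{\left(-382 \right)} - R{\left(\left(57 - 202\right) + 133 \right)} = -67 - 36 \left(\left(57 - 202\right) + 133\right) = -67 - 36 \left(-145 + 133\right) = -67 - 36 \left(-12\right) = -67 - -432 = -67 + 432 = 365$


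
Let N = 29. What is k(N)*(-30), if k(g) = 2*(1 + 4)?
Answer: -300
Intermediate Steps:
k(g) = 10 (k(g) = 2*5 = 10)
k(N)*(-30) = 10*(-30) = -300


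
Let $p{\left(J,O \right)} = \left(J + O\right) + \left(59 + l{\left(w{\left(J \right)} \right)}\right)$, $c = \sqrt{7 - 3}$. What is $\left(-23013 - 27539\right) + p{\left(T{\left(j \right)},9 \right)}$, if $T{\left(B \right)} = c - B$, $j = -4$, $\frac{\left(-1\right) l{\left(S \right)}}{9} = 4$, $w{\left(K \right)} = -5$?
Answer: $-50514$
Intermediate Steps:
$c = 2$ ($c = \sqrt{4} = 2$)
$l{\left(S \right)} = -36$ ($l{\left(S \right)} = \left(-9\right) 4 = -36$)
$T{\left(B \right)} = 2 - B$
$p{\left(J,O \right)} = 23 + J + O$ ($p{\left(J,O \right)} = \left(J + O\right) + \left(59 - 36\right) = \left(J + O\right) + 23 = 23 + J + O$)
$\left(-23013 - 27539\right) + p{\left(T{\left(j \right)},9 \right)} = \left(-23013 - 27539\right) + \left(23 + \left(2 - -4\right) + 9\right) = -50552 + \left(23 + \left(2 + 4\right) + 9\right) = -50552 + \left(23 + 6 + 9\right) = -50552 + 38 = -50514$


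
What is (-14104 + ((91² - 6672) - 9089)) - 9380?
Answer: -30964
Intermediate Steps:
(-14104 + ((91² - 6672) - 9089)) - 9380 = (-14104 + ((8281 - 6672) - 9089)) - 9380 = (-14104 + (1609 - 9089)) - 9380 = (-14104 - 7480) - 9380 = -21584 - 9380 = -30964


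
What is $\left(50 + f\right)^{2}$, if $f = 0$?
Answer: $2500$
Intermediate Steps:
$\left(50 + f\right)^{2} = \left(50 + 0\right)^{2} = 50^{2} = 2500$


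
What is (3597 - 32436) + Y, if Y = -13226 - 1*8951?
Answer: -51016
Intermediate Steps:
Y = -22177 (Y = -13226 - 8951 = -22177)
(3597 - 32436) + Y = (3597 - 32436) - 22177 = -28839 - 22177 = -51016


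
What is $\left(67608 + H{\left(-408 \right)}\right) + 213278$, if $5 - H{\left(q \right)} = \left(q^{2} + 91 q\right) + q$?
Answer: $151963$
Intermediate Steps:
$H{\left(q \right)} = 5 - q^{2} - 92 q$ ($H{\left(q \right)} = 5 - \left(\left(q^{2} + 91 q\right) + q\right) = 5 - \left(q^{2} + 92 q\right) = 5 - q^{2} - 92 q$)
$\left(67608 + H{\left(-408 \right)}\right) + 213278 = \left(67608 - 128923\right) + 213278 = -61315 + 213278 = 151963$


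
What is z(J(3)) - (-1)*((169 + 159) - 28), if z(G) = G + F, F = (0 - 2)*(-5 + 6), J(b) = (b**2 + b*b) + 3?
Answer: 319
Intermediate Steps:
J(b) = 3 + 2*b**2 (J(b) = (b**2 + b**2) + 3 = 2*b**2 + 3 = 3 + 2*b**2)
F = -2 (F = -2*1 = -2)
z(G) = -2 + G (z(G) = G - 2 = -2 + G)
z(J(3)) - (-1)*((169 + 159) - 28) = (-2 + (3 + 2*3**2)) - (-1)*((169 + 159) - 28) = (-2 + (3 + 2*9)) - (-1)*(328 - 28) = (-2 + (3 + 18)) - (-1)*300 = (-2 + 21) - 1*(-300) = 19 + 300 = 319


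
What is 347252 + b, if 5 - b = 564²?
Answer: 29161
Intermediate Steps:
b = -318091 (b = 5 - 1*564² = 5 - 1*318096 = 5 - 318096 = -318091)
347252 + b = 347252 - 318091 = 29161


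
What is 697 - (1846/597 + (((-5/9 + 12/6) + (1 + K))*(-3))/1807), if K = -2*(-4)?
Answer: 249530649/359593 ≈ 693.92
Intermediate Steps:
K = 8
697 - (1846/597 + (((-5/9 + 12/6) + (1 + K))*(-3))/1807) = 697 - (1846/597 + (((-5/9 + 12/6) + (1 + 8))*(-3))/1807) = 697 - (1846*(1/597) + (((-5*⅑ + 12*(⅙)) + 9)*(-3))*(1/1807)) = 697 - (1846/597 + (((-5/9 + 2) + 9)*(-3))*(1/1807)) = 697 - (1846/597 + ((13/9 + 9)*(-3))*(1/1807)) = 697 - (1846/597 + ((94/9)*(-3))*(1/1807)) = 697 - (1846/597 - 94/3*1/1807) = 697 - (1846/597 - 94/5421) = 697 - 1*1105672/359593 = 697 - 1105672/359593 = 249530649/359593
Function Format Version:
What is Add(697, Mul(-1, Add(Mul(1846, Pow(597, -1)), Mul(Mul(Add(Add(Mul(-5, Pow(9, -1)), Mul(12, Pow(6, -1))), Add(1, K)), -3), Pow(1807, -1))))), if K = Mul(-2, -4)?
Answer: Rational(249530649, 359593) ≈ 693.92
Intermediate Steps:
K = 8
Add(697, Mul(-1, Add(Mul(1846, Pow(597, -1)), Mul(Mul(Add(Add(Mul(-5, Pow(9, -1)), Mul(12, Pow(6, -1))), Add(1, K)), -3), Pow(1807, -1))))) = Add(697, Mul(-1, Add(Mul(1846, Pow(597, -1)), Mul(Mul(Add(Add(Mul(-5, Pow(9, -1)), Mul(12, Pow(6, -1))), Add(1, 8)), -3), Pow(1807, -1))))) = Add(697, Mul(-1, Add(Mul(1846, Rational(1, 597)), Mul(Mul(Add(Add(Mul(-5, Rational(1, 9)), Mul(12, Rational(1, 6))), 9), -3), Rational(1, 1807))))) = Add(697, Mul(-1, Add(Rational(1846, 597), Mul(Mul(Add(Add(Rational(-5, 9), 2), 9), -3), Rational(1, 1807))))) = Add(697, Mul(-1, Add(Rational(1846, 597), Mul(Mul(Add(Rational(13, 9), 9), -3), Rational(1, 1807))))) = Add(697, Mul(-1, Add(Rational(1846, 597), Mul(Mul(Rational(94, 9), -3), Rational(1, 1807))))) = Add(697, Mul(-1, Add(Rational(1846, 597), Mul(Rational(-94, 3), Rational(1, 1807))))) = Add(697, Mul(-1, Add(Rational(1846, 597), Rational(-94, 5421)))) = Add(697, Mul(-1, Rational(1105672, 359593))) = Add(697, Rational(-1105672, 359593)) = Rational(249530649, 359593)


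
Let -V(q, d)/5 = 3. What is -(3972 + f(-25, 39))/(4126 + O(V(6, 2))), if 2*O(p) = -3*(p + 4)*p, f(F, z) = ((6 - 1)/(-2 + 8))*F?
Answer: -23707/23271 ≈ -1.0187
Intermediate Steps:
V(q, d) = -15 (V(q, d) = -5*3 = -15)
f(F, z) = 5*F/6 (f(F, z) = (5/6)*F = (5*(⅙))*F = 5*F/6)
O(p) = -3*p*(4 + p)/2 (O(p) = (-3*(p + 4)*p)/2 = (-3*(4 + p)*p)/2 = (-3*p*(4 + p))/2 = -3*p*(4 + p)/2)
-(3972 + f(-25, 39))/(4126 + O(V(6, 2))) = -(3972 + (⅚)*(-25))/(4126 - 3/2*(-15)*(4 - 15)) = -(3972 - 125/6)/(4126 - 3/2*(-15)*(-11)) = -23707/(6*(4126 - 495/2)) = -23707/(6*7757/2) = -23707*2/(6*7757) = -1*23707/23271 = -23707/23271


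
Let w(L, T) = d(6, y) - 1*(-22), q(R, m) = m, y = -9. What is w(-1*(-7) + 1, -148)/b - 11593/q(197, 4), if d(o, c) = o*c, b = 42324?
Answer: -122665565/42324 ≈ -2898.3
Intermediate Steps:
d(o, c) = c*o
w(L, T) = -32 (w(L, T) = -9*6 - 1*(-22) = -54 + 22 = -32)
w(-1*(-7) + 1, -148)/b - 11593/q(197, 4) = -32/42324 - 11593/4 = -32*1/42324 - 11593*¼ = -8/10581 - 11593/4 = -122665565/42324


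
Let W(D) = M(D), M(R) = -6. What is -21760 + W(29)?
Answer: -21766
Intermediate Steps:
W(D) = -6
-21760 + W(29) = -21760 - 6 = -21766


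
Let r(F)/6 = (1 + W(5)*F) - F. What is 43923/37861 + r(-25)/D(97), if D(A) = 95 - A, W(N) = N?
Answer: 11288640/37861 ≈ 298.16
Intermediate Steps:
r(F) = 6 + 24*F (r(F) = 6*((1 + 5*F) - F) = 6*(1 + 4*F) = 6 + 24*F)
43923/37861 + r(-25)/D(97) = 43923/37861 + (6 + 24*(-25))/(95 - 1*97) = 43923*(1/37861) + (6 - 600)/(95 - 97) = 43923/37861 - 594/(-2) = 43923/37861 - 594*(-½) = 43923/37861 + 297 = 11288640/37861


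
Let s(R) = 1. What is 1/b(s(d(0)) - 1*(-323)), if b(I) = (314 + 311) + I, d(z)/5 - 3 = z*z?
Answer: 1/949 ≈ 0.0010537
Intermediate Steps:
d(z) = 15 + 5*z² (d(z) = 15 + 5*(z*z) = 15 + 5*z²)
b(I) = 625 + I
1/b(s(d(0)) - 1*(-323)) = 1/(625 + (1 - 1*(-323))) = 1/(625 + (1 + 323)) = 1/(625 + 324) = 1/949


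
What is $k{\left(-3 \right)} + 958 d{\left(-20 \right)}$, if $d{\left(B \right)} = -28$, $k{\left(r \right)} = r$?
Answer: $-26827$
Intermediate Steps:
$k{\left(-3 \right)} + 958 d{\left(-20 \right)} = -3 + 958 \left(-28\right) = -3 - 26824 = -26827$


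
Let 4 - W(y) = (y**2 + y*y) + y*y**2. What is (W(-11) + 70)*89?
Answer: 103507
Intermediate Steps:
W(y) = 4 - y**3 - 2*y**2 (W(y) = 4 - ((y**2 + y*y) + y*y**2) = 4 - ((y**2 + y**2) + y**3) = 4 - (2*y**2 + y**3) = 4 - (y**3 + 2*y**2) = 4 + (-y**3 - 2*y**2) = 4 - y**3 - 2*y**2)
(W(-11) + 70)*89 = ((4 - 1*(-11)**3 - 2*(-11)**2) + 70)*89 = ((4 - 1*(-1331) - 2*121) + 70)*89 = ((4 + 1331 - 242) + 70)*89 = (1093 + 70)*89 = 1163*89 = 103507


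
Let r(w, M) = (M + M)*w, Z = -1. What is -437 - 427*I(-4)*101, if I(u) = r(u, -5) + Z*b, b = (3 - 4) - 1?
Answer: -1811771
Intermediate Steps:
b = -2 (b = -1 - 1 = -2)
r(w, M) = 2*M*w (r(w, M) = (2*M)*w = 2*M*w)
I(u) = 2 - 10*u (I(u) = 2*(-5)*u - 1*(-2) = -10*u + 2 = 2 - 10*u)
-437 - 427*I(-4)*101 = -437 - 427*(2 - 10*(-4))*101 = -437 - 427*(2 + 40)*101 = -437 - 17934*101 = -437 - 427*4242 = -437 - 1811334 = -1811771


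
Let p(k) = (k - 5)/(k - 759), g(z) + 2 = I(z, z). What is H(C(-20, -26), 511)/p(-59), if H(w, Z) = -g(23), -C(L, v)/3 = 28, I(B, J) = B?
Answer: -8589/32 ≈ -268.41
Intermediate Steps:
C(L, v) = -84 (C(L, v) = -3*28 = -84)
g(z) = -2 + z
p(k) = (-5 + k)/(-759 + k)
H(w, Z) = -21 (H(w, Z) = -(-2 + 23) = -1*21 = -21)
H(C(-20, -26), 511)/p(-59) = -21*(-759 - 59)/(-5 - 59) = -21/(-64/(-818)) = -21/((-1/818*(-64))) = -21/32/409 = -21*409/32 = -8589/32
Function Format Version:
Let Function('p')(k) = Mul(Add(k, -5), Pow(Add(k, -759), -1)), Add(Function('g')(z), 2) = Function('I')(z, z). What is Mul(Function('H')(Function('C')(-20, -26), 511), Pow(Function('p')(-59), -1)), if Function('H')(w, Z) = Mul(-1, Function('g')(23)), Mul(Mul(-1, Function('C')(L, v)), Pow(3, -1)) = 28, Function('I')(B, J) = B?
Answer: Rational(-8589, 32) ≈ -268.41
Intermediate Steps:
Function('C')(L, v) = -84 (Function('C')(L, v) = Mul(-3, 28) = -84)
Function('g')(z) = Add(-2, z)
Function('p')(k) = Mul(Pow(Add(-759, k), -1), Add(-5, k)) (Function('p')(k) = Mul(Add(-5, k), Pow(Add(-759, k), -1)) = Mul(Pow(Add(-759, k), -1), Add(-5, k)))
Function('H')(w, Z) = -21 (Function('H')(w, Z) = Mul(-1, Add(-2, 23)) = Mul(-1, 21) = -21)
Mul(Function('H')(Function('C')(-20, -26), 511), Pow(Function('p')(-59), -1)) = Mul(-21, Pow(Mul(Pow(Add(-759, -59), -1), Add(-5, -59)), -1)) = Mul(-21, Pow(Mul(Pow(-818, -1), -64), -1)) = Mul(-21, Pow(Mul(Rational(-1, 818), -64), -1)) = Mul(-21, Pow(Rational(32, 409), -1)) = Mul(-21, Rational(409, 32)) = Rational(-8589, 32)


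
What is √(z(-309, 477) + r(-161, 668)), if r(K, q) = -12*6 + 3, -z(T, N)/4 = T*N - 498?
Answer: √591495 ≈ 769.09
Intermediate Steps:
z(T, N) = 1992 - 4*N*T (z(T, N) = -4*(T*N - 498) = -4*(N*T - 498) = -4*(-498 + N*T) = 1992 - 4*N*T)
r(K, q) = -69 (r(K, q) = -72 + 3 = -69)
√(z(-309, 477) + r(-161, 668)) = √((1992 - 4*477*(-309)) - 69) = √((1992 + 589572) - 69) = √(591564 - 69) = √591495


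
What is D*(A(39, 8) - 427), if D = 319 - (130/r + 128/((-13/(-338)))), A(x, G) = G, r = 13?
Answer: 1264961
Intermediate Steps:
D = -3019 (D = 319 - (130/13 + 128/((-13/(-338)))) = 319 - (130*(1/13) + 128/((-13*(-1/338)))) = 319 - (10 + 128/(1/26)) = 319 - (10 + 128*26) = 319 - (10 + 3328) = 319 - 1*3338 = 319 - 3338 = -3019)
D*(A(39, 8) - 427) = -3019*(8 - 427) = -3019*(-419) = 1264961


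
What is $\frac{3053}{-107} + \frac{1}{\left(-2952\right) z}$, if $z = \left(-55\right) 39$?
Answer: $- \frac{19331718013}{677528280} \approx -28.533$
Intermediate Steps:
$z = -2145$
$\frac{3053}{-107} + \frac{1}{\left(-2952\right) z} = \frac{3053}{-107} + \frac{1}{\left(-2952\right) \left(-2145\right)} = 3053 \left(- \frac{1}{107}\right) - - \frac{1}{6332040} = - \frac{3053}{107} + \frac{1}{6332040} = - \frac{19331718013}{677528280}$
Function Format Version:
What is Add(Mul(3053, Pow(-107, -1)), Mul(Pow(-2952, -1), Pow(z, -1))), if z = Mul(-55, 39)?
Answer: Rational(-19331718013, 677528280) ≈ -28.533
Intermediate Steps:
z = -2145
Add(Mul(3053, Pow(-107, -1)), Mul(Pow(-2952, -1), Pow(z, -1))) = Add(Mul(3053, Pow(-107, -1)), Mul(Pow(-2952, -1), Pow(-2145, -1))) = Add(Mul(3053, Rational(-1, 107)), Mul(Rational(-1, 2952), Rational(-1, 2145))) = Add(Rational(-3053, 107), Rational(1, 6332040)) = Rational(-19331718013, 677528280)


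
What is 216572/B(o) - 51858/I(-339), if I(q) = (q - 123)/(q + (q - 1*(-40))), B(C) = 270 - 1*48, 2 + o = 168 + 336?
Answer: -54885632/777 ≈ -70638.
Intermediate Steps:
o = 502 (o = -2 + (168 + 336) = -2 + 504 = 502)
B(C) = 222 (B(C) = 270 - 48 = 222)
I(q) = (-123 + q)/(40 + 2*q) (I(q) = (-123 + q)/(q + (q + 40)) = (-123 + q)/(q + (40 + q)) = (-123 + q)/(40 + 2*q))
216572/B(o) - 51858/I(-339) = 216572/222 - 51858*2*(20 - 339)/(-123 - 339) = 216572*(1/222) - 51858/((½)*(-462)/(-319)) = 108286/111 - 51858/((½)*(-1/319)*(-462)) = 108286/111 - 51858/21/29 = 108286/111 - 51858*29/21 = 108286/111 - 501294/7 = -54885632/777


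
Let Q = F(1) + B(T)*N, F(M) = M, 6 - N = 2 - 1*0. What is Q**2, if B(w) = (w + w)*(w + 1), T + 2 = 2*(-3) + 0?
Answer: 201601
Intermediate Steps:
N = 4 (N = 6 - (2 - 1*0) = 6 - (2 + 0) = 6 - 1*2 = 6 - 2 = 4)
T = -8 (T = -2 + (2*(-3) + 0) = -2 + (-6 + 0) = -2 - 6 = -8)
B(w) = 2*w*(1 + w) (B(w) = (2*w)*(1 + w) = 2*w*(1 + w))
Q = 449 (Q = 1 + (2*(-8)*(1 - 8))*4 = 1 + (2*(-8)*(-7))*4 = 1 + 112*4 = 1 + 448 = 449)
Q**2 = 449**2 = 201601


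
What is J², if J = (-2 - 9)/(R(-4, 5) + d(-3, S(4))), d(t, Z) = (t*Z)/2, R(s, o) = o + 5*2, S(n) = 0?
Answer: 121/225 ≈ 0.53778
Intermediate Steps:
R(s, o) = 10 + o (R(s, o) = o + 10 = 10 + o)
d(t, Z) = Z*t/2 (d(t, Z) = (Z*t)*(½) = Z*t/2)
J = -11/15 (J = (-2 - 9)/((10 + 5) + (½)*0*(-3)) = -11/(15 + 0) = -11/15 ≈ -0.73333)
J² = (-11/15)² = 121/225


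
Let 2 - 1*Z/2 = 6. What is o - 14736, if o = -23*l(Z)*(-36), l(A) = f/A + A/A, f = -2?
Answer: -13701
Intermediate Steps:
Z = -8 (Z = 4 - 2*6 = 4 - 12 = -8)
l(A) = 1 - 2/A (l(A) = -2/A + A/A = -2/A + 1 = 1 - 2/A)
o = 1035 (o = -23*(-2 - 8)/(-8)*(-36) = -(-23)*(-10)/8*(-36) = -23*5/4*(-36) = -115/4*(-36) = 1035)
o - 14736 = 1035 - 14736 = -13701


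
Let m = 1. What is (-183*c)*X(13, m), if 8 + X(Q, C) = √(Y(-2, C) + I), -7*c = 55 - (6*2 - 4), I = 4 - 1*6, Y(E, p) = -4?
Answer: -68808/7 + 8601*I*√6/7 ≈ -9829.7 + 3009.7*I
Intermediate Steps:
I = -2 (I = 4 - 6 = -2)
c = -47/7 (c = -(55 - (6*2 - 4))/7 = -(55 - (12 - 4))/7 = -(55 - 1*8)/7 = -(55 - 8)/7 = -⅐*47 = -47/7 ≈ -6.7143)
X(Q, C) = -8 + I*√6 (X(Q, C) = -8 + √(-4 - 2) = -8 + √(-6) = -8 + I*√6)
(-183*c)*X(13, m) = (-183*(-47/7))*(-8 + I*√6) = 8601*(-8 + I*√6)/7 = -68808/7 + 8601*I*√6/7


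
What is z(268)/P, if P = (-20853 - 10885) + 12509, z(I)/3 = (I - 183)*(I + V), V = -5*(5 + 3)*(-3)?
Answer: -98940/19229 ≈ -5.1454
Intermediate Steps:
V = 120 (V = -5*8*(-3) = -40*(-3) = 120)
z(I) = 3*(-183 + I)*(120 + I) (z(I) = 3*((I - 183)*(I + 120)) = 3*((-183 + I)*(120 + I)) = 3*(-183 + I)*(120 + I))
P = -19229 (P = -31738 + 12509 = -19229)
z(268)/P = (-65880 - 189*268 + 3*268**2)/(-19229) = (-65880 - 50652 + 3*71824)*(-1/19229) = (-65880 - 50652 + 215472)*(-1/19229) = 98940*(-1/19229) = -98940/19229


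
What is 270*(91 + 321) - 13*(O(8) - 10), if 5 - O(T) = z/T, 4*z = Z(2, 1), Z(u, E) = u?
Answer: 1780893/16 ≈ 1.1131e+5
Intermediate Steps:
z = 1/2 (z = (1/4)*2 = 1/2 ≈ 0.50000)
O(T) = 5 - 1/(2*T)
270*(91 + 321) - 13*(O(8) - 10) = 270*(91 + 321) - 13*((5 - 1/2/8) - 10) = 270*412 - 13*((5 - 1/2*1/8) - 10) = 111240 - 13*((5 - 1/16) - 10) = 111240 - 13*(79/16 - 10) = 111240 - 13*(-81/16) = 111240 + 1053/16 = 1780893/16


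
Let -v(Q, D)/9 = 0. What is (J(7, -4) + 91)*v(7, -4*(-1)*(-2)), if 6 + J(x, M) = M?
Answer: 0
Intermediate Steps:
v(Q, D) = 0 (v(Q, D) = -9*0 = 0)
J(x, M) = -6 + M
(J(7, -4) + 91)*v(7, -4*(-1)*(-2)) = ((-6 - 4) + 91)*0 = (-10 + 91)*0 = 81*0 = 0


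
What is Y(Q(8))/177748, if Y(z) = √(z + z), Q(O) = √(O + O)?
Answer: √2/88874 ≈ 1.5913e-5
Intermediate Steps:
Q(O) = √2*√O (Q(O) = √(2*O) = √2*√O)
Y(z) = √2*√z (Y(z) = √(2*z) = √2*√z)
Y(Q(8))/177748 = (√2*√(√2*√8))/177748 = (√2*√(√2*(2*√2)))*(1/177748) = (√2*√4)*(1/177748) = (√2*2)*(1/177748) = (2*√2)*(1/177748) = √2/88874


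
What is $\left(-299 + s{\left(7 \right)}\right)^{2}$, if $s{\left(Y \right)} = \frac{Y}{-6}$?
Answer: $\frac{3243601}{36} \approx 90100.0$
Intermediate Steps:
$s{\left(Y \right)} = - \frac{Y}{6}$ ($s{\left(Y \right)} = Y \left(- \frac{1}{6}\right) = - \frac{Y}{6}$)
$\left(-299 + s{\left(7 \right)}\right)^{2} = \left(-299 - \frac{7}{6}\right)^{2} = \left(- \frac{1801}{6}\right)^{2} = \frac{3243601}{36}$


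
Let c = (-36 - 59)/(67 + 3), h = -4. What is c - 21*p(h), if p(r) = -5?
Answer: 1451/14 ≈ 103.64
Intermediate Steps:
c = -19/14 (c = -95/70 = -95*1/70 = -19/14 ≈ -1.3571)
c - 21*p(h) = -19/14 - 21*(-5) = -19/14 + 105 = 1451/14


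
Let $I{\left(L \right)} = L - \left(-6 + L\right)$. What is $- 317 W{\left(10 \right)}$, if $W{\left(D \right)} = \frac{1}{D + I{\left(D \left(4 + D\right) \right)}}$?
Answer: $- \frac{317}{16} \approx -19.813$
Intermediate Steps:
$I{\left(L \right)} = 6$
$W{\left(D \right)} = \frac{1}{6 + D}$ ($W{\left(D \right)} = \frac{1}{D + 6} = \frac{1}{6 + D}$)
$- 317 W{\left(10 \right)} = - \frac{317}{6 + 10} = - \frac{317}{16}$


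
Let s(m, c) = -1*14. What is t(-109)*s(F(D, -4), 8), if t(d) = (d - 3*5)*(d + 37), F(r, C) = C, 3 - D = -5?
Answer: -124992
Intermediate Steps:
D = 8 (D = 3 - 1*(-5) = 3 + 5 = 8)
t(d) = (-15 + d)*(37 + d) (t(d) = (d - 15)*(37 + d) = (-15 + d)*(37 + d))
s(m, c) = -14
t(-109)*s(F(D, -4), 8) = (-555 + (-109)² + 22*(-109))*(-14) = (-555 + 11881 - 2398)*(-14) = 8928*(-14) = -124992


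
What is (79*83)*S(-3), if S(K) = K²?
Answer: 59013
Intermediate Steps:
(79*83)*S(-3) = (79*83)*(-3)² = 6557*9 = 59013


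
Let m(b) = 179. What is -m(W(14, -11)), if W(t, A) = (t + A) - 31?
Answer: -179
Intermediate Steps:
W(t, A) = -31 + A + t (W(t, A) = (A + t) - 31 = -31 + A + t)
-m(W(14, -11)) = -1*179 = -179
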